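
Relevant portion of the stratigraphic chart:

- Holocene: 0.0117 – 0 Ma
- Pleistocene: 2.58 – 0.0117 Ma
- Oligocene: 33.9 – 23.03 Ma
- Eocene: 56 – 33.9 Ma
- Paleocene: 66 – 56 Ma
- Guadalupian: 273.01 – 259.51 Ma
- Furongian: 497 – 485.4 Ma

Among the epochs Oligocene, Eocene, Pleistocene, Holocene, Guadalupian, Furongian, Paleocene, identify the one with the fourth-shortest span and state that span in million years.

Oligocene, 10.87 million years

Durations: Oligocene 10.87; Eocene 22.1; Pleistocene 2.5683; Holocene 0.0117; Guadalupian 13.5; Furongian 11.6; Paleocene 10 Myr.
Sorted shortest-first: Holocene (0.0117), Pleistocene (2.5683), Paleocene (10), Oligocene (10.87), Furongian (11.6), Guadalupian (13.5), Eocene (22.1).
The fourth shortest is Oligocene at 10.87 Myr.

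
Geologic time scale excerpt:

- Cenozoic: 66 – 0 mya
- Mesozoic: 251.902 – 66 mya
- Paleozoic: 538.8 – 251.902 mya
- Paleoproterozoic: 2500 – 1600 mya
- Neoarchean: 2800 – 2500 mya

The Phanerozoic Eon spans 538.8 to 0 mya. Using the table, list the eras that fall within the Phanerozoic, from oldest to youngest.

Paleozoic, Mesozoic, Cenozoic

Eras with both bounds inside 538.8–0 Ma: Paleozoic (538.8–251.902), Mesozoic (251.902–66), Cenozoic (66–0).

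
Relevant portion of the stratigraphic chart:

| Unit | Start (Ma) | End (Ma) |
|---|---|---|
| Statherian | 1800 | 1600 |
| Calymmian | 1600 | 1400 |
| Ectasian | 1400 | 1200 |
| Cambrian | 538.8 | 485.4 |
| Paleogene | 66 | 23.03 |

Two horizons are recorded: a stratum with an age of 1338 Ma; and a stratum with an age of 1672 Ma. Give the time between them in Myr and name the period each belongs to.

Elapsed time: 1672 − 1338 = 334 Myr.
1338 Ma lies within 1400–1200 Ma: Ectasian.
1672 Ma lies within 1800–1600 Ma: Statherian.

334 million years apart; the first in the Ectasian, the second in the Statherian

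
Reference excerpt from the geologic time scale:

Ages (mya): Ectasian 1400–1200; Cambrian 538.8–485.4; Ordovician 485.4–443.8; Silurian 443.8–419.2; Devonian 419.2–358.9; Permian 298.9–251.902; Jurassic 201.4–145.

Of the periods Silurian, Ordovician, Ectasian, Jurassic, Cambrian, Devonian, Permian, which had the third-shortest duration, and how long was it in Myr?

Durations: Silurian 24.6; Ordovician 41.6; Ectasian 200; Jurassic 56.4; Cambrian 53.4; Devonian 60.3; Permian 46.998 Myr.
Sorted shortest-first: Silurian (24.6), Ordovician (41.6), Permian (46.998), Cambrian (53.4), Jurassic (56.4), Devonian (60.3), Ectasian (200).
The third shortest is Permian at 46.998 Myr.

Permian, 46.998 million years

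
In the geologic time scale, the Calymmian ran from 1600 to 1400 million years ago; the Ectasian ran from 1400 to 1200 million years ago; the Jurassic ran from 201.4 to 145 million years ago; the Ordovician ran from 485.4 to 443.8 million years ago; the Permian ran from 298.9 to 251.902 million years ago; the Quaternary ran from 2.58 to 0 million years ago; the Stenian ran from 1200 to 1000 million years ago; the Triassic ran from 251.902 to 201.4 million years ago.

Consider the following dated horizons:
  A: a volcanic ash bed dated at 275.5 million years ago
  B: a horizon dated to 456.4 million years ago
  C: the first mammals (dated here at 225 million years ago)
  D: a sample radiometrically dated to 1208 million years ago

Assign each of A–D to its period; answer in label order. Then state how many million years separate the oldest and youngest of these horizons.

Match each age against the start–end ranges in the excerpt: A = 275.5 Ma → Permian (298.9–251.902); B = 456.4 Ma → Ordovician (485.4–443.8); C = 225 Ma → Triassic (251.902–201.4); D = 1208 Ma → Ectasian (1400–1200).
The largest age is 1208 Ma and the smallest is 225 Ma; their difference is 983 Myr.

A — Permian; B — Ordovician; C — Triassic; D — Ectasian; span 983 million years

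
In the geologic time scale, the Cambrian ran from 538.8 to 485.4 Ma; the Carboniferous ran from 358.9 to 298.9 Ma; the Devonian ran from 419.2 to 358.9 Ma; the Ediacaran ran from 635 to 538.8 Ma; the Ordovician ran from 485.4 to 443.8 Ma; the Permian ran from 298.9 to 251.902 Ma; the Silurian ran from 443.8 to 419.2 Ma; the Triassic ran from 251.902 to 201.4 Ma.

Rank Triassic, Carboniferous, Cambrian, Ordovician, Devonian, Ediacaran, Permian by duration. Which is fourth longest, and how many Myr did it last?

Cambrian, 53.4 million years

Durations: Triassic 50.502; Carboniferous 60; Cambrian 53.4; Ordovician 41.6; Devonian 60.3; Ediacaran 96.2; Permian 46.998 Myr.
Sorted longest-first: Ediacaran (96.2), Devonian (60.3), Carboniferous (60), Cambrian (53.4), Triassic (50.502), Permian (46.998), Ordovician (41.6).
The fourth longest is Cambrian at 53.4 Myr.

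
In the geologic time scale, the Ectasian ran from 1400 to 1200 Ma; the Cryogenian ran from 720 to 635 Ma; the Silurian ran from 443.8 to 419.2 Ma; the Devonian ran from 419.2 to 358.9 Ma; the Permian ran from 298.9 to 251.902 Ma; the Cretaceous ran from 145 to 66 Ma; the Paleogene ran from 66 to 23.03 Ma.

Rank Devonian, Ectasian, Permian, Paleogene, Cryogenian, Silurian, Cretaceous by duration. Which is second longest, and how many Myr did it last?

Cryogenian, 85 million years

Durations: Devonian 60.3; Ectasian 200; Permian 46.998; Paleogene 42.97; Cryogenian 85; Silurian 24.6; Cretaceous 79 Myr.
Sorted longest-first: Ectasian (200), Cryogenian (85), Cretaceous (79), Devonian (60.3), Permian (46.998), Paleogene (42.97), Silurian (24.6).
The second longest is Cryogenian at 85 Myr.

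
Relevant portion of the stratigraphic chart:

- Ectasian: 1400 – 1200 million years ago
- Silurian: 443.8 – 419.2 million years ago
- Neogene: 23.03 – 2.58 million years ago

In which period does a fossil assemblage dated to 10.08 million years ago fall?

Neogene

10.08 Ma lies between 23.03 and 2.58 Ma, so it falls in the Neogene.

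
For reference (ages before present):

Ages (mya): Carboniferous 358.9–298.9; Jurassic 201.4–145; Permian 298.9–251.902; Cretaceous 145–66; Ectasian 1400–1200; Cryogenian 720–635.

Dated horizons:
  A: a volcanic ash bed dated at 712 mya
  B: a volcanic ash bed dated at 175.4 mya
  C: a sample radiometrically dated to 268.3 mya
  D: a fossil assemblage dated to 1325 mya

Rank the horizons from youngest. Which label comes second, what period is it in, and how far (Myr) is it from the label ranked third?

C, in the Permian; 443.7 million years to A

Smaller Ma means younger, so youngest first: B 175.4 < C 268.3 < A 712 < D 1325.
Counting 2 along gives C (268.3 Ma); the excerpt puts that inside the Permian, 298.9–251.902 Ma.
Next in line is A (712 Ma), and 712 − 268.3 = 443.7 Myr.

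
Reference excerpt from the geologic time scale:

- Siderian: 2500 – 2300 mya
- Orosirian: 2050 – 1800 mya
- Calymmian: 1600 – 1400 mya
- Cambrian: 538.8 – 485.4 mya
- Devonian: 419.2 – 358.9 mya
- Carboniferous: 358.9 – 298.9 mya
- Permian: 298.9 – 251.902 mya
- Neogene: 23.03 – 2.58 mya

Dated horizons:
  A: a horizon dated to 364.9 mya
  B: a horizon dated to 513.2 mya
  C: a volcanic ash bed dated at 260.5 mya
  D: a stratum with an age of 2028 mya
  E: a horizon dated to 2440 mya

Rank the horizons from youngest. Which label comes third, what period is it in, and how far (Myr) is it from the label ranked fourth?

B, in the Cambrian; 1514.8 million years to D

Smaller Ma means younger, so youngest first: C 260.5 < A 364.9 < B 513.2 < D 2028 < E 2440.
Counting 3 along gives B (513.2 Ma); the excerpt puts that inside the Cambrian, 538.8–485.4 Ma.
Next in line is D (2028 Ma), and 2028 − 513.2 = 1514.8 Myr.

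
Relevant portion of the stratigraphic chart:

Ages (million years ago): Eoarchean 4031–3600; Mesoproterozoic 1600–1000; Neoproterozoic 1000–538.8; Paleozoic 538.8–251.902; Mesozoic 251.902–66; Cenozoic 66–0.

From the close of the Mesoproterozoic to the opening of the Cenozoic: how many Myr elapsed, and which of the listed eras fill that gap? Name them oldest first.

End of Mesoproterozoic = 1000 Ma; start of Cenozoic = 66 Ma.
Gap = 1000 − 66 = 934 Myr.
Eras wholly inside 1000–66 Ma: Neoproterozoic (1000–538.8), Paleozoic (538.8–251.902), Mesozoic (251.902–66).

934 million years; Neoproterozoic, Paleozoic, Mesozoic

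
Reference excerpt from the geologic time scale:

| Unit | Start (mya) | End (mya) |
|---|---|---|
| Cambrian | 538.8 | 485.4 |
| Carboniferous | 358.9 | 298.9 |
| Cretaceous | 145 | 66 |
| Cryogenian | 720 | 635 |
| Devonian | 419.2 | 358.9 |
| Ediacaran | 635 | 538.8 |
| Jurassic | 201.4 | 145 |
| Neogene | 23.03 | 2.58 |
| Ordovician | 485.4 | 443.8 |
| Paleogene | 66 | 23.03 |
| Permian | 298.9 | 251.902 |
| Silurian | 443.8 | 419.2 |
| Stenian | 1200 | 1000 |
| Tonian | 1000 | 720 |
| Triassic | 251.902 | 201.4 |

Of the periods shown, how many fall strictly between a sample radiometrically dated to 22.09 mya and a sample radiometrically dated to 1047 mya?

13

1047 Ma sits inside the Stenian (1200–1000) and 22.09 Ma inside the Neogene (23.03–2.58); neither of those is wholly between the two dates.
The listed periods lying completely between them are Tonian, Cryogenian, Ediacaran, Cambrian, Ordovician, Silurian, Devonian, Carboniferous, Permian, Triassic, Jurassic, Cretaceous, Paleogene — 13 in all.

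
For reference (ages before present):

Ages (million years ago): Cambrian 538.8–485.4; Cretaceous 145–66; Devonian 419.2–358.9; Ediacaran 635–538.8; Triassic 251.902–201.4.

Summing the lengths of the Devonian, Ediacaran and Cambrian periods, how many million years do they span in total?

Each duration: Devonian = 60.3; Ediacaran = 96.2; Cambrian = 53.4.
Sum: 60.3 + 96.2 + 53.4 = 209.9 Myr.

209.9 million years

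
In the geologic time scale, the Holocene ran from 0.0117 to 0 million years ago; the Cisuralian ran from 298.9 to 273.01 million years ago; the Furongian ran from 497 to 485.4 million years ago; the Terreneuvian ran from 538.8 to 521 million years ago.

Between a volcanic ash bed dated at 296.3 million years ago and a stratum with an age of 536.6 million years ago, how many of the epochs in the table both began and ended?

536.6 Ma sits inside the Terreneuvian (538.8–521) and 296.3 Ma inside the Cisuralian (298.9–273.01); neither of those is wholly between the two dates.
The listed epochs lying completely between them are Furongian — 1 in all.

1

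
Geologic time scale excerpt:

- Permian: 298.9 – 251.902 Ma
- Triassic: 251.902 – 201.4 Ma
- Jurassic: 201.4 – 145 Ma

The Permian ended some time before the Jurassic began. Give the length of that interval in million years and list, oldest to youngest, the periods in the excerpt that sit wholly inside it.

The Permian closes at 251.902 Ma and the Jurassic opens at 201.4 Ma, so the interval is 251.902 − 201.4 = 50.502 Myr.
A period fits inside if it starts at or after 251.902 Ma and ends at or before 201.4 Ma; oldest first that gives Triassic.

50.502 million years; Triassic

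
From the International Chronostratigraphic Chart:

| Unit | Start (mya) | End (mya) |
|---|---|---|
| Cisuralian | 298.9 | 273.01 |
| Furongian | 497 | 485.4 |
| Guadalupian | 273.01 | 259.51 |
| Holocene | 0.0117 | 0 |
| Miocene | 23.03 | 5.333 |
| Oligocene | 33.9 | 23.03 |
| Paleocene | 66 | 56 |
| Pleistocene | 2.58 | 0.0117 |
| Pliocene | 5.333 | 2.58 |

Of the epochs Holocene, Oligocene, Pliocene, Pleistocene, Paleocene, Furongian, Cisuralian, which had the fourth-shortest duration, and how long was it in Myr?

Paleocene, 10 million years

Durations: Holocene 0.0117; Oligocene 10.87; Pliocene 2.753; Pleistocene 2.5683; Paleocene 10; Furongian 11.6; Cisuralian 25.89 Myr.
Sorted shortest-first: Holocene (0.0117), Pleistocene (2.5683), Pliocene (2.753), Paleocene (10), Oligocene (10.87), Furongian (11.6), Cisuralian (25.89).
The fourth shortest is Paleocene at 10 Myr.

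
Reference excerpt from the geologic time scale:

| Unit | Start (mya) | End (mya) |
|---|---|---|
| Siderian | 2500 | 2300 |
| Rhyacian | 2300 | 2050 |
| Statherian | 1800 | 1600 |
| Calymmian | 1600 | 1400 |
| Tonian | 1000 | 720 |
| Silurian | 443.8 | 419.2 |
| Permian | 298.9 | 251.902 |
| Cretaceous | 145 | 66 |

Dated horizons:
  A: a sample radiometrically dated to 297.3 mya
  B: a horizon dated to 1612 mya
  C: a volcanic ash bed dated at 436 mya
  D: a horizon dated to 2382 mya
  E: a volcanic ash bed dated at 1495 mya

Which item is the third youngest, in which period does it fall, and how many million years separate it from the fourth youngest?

Smaller Ma means younger, so youngest first: A 297.3 < C 436 < E 1495 < B 1612 < D 2382.
Counting 3 along gives E (1495 Ma); the excerpt puts that inside the Calymmian, 1600–1400 Ma.
Next in line is B (1612 Ma), and 1612 − 1495 = 117 Myr.

E, in the Calymmian; 117 million years to B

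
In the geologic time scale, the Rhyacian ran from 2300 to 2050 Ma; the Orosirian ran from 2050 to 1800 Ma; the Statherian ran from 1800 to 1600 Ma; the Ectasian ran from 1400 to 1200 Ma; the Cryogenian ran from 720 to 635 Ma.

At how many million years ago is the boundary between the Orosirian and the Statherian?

1800 Ma

The Orosirian ends and the Statherian begins at 1800 Ma.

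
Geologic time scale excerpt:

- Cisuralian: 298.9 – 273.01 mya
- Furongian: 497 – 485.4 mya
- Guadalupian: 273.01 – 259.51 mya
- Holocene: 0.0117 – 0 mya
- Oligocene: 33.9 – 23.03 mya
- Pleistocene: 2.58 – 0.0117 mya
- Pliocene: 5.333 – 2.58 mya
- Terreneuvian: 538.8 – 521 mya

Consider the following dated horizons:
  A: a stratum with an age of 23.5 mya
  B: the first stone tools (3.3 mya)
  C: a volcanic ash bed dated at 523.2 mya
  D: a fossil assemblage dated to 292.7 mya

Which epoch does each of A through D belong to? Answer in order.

A — Oligocene; B — Pliocene; C — Terreneuvian; D — Cisuralian

Match each age against the start–end ranges in the excerpt: A = 23.5 Ma → Oligocene (33.9–23.03); B = 3.3 Ma → Pliocene (5.333–2.58); C = 523.2 Ma → Terreneuvian (538.8–521); D = 292.7 Ma → Cisuralian (298.9–273.01).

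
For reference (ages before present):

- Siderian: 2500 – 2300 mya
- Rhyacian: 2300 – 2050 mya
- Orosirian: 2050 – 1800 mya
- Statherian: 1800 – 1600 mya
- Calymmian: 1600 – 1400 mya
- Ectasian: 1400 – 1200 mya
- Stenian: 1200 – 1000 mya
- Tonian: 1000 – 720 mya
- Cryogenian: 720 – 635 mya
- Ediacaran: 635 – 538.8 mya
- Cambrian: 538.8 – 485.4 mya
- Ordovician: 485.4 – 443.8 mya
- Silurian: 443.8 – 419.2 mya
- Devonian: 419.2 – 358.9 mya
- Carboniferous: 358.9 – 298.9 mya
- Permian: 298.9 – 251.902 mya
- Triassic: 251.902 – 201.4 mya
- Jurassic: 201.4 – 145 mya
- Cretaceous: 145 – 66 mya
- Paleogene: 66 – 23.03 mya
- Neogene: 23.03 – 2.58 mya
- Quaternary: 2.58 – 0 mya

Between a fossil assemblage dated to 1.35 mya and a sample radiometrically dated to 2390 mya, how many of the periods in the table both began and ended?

2390 Ma sits inside the Siderian (2500–2300) and 1.35 Ma inside the Quaternary (2.58–0); neither of those is wholly between the two dates.
The listed periods lying completely between them are Rhyacian, Orosirian, Statherian, Calymmian, Ectasian, Stenian, Tonian, Cryogenian, Ediacaran, Cambrian, Ordovician, Silurian, Devonian, Carboniferous, Permian, Triassic, Jurassic, Cretaceous, Paleogene, Neogene — 20 in all.

20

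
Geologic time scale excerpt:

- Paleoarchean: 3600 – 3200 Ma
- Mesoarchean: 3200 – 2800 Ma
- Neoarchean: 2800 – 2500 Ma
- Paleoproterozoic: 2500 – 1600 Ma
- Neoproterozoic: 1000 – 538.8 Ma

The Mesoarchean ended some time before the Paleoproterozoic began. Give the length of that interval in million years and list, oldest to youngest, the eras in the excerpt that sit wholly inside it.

300 million years; Neoarchean

The Mesoarchean closes at 2800 Ma and the Paleoproterozoic opens at 2500 Ma, so the interval is 2800 − 2500 = 300 Myr.
An era fits inside if it starts at or after 2800 Ma and ends at or before 2500 Ma; oldest first that gives Neoarchean.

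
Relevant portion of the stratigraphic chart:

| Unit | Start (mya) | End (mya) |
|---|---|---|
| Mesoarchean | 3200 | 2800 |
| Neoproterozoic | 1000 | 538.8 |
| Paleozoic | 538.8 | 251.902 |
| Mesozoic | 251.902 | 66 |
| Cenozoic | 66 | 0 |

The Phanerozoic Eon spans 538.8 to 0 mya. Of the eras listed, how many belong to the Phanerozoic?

Eras inside 538.8–0 Ma: Paleozoic, Mesozoic, Cenozoic — 3 in total.

3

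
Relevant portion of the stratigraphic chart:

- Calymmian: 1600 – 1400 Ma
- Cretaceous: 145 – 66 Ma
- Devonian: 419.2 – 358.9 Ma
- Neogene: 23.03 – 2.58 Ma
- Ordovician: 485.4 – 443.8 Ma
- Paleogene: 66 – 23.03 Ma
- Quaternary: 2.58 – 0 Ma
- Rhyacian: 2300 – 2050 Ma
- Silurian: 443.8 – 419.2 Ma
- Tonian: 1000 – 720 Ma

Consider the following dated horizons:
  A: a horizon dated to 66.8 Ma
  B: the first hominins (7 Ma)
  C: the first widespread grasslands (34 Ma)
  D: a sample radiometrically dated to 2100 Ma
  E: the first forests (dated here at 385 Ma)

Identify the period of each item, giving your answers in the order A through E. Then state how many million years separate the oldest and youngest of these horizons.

A — Cretaceous; B — Neogene; C — Paleogene; D — Rhyacian; E — Devonian; span 2093 million years

A: 66.8 Ma lies in 145–66 Ma, so Cretaceous.
B: 7 Ma lies in 23.03–2.58 Ma, so Neogene.
C: 34 Ma lies in 66–23.03 Ma, so Paleogene.
D: 2100 Ma lies in 2300–2050 Ma, so Rhyacian.
E: 385 Ma lies in 419.2–358.9 Ma, so Devonian.
Oldest = 2100 Ma, youngest = 7 Ma → span 2093 Myr.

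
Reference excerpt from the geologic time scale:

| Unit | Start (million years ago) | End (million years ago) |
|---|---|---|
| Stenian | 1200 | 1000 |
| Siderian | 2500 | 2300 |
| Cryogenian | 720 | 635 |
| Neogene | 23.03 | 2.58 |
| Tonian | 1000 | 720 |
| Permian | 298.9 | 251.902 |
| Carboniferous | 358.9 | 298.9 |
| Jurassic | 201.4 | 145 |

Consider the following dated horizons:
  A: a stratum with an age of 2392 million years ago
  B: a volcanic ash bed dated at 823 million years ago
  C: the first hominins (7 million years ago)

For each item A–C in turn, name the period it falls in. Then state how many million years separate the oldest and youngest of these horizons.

Match each age against the start–end ranges in the excerpt: A = 2392 Ma → Siderian (2500–2300); B = 823 Ma → Tonian (1000–720); C = 7 Ma → Neogene (23.03–2.58).
The largest age is 2392 Ma and the smallest is 7 Ma; their difference is 2385 Myr.

A — Siderian; B — Tonian; C — Neogene; span 2385 million years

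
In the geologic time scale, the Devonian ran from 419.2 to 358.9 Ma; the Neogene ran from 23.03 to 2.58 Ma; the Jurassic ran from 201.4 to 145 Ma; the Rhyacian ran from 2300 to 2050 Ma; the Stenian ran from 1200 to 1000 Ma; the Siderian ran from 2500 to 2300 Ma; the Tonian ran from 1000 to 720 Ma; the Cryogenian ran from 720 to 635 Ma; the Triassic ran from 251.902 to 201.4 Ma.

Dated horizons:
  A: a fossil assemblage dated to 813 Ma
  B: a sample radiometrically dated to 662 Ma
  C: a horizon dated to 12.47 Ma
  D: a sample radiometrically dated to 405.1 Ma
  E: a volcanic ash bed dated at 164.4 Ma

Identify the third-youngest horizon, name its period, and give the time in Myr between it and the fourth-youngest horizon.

D, in the Devonian; 256.9 million years to B

Smaller Ma means younger, so youngest first: C 12.47 < E 164.4 < D 405.1 < B 662 < A 813.
Counting 3 along gives D (405.1 Ma); the excerpt puts that inside the Devonian, 419.2–358.9 Ma.
Next in line is B (662 Ma), and 662 − 405.1 = 256.9 Myr.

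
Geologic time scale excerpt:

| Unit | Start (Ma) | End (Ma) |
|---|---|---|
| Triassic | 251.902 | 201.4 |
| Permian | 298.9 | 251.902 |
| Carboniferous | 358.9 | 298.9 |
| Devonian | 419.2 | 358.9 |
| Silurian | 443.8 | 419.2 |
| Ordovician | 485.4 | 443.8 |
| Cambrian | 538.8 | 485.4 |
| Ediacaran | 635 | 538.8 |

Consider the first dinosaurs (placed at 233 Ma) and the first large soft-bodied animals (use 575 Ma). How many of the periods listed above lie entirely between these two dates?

The older date is 575 Ma and the younger is 233 Ma.
Periods with start < 575 and end > 233 Ma: Cambrian (538.8–485.4), Ordovician (485.4–443.8), Silurian (443.8–419.2), Devonian (419.2–358.9), Carboniferous (358.9–298.9), Permian (298.9–251.902).
That is 6 complete periods.

6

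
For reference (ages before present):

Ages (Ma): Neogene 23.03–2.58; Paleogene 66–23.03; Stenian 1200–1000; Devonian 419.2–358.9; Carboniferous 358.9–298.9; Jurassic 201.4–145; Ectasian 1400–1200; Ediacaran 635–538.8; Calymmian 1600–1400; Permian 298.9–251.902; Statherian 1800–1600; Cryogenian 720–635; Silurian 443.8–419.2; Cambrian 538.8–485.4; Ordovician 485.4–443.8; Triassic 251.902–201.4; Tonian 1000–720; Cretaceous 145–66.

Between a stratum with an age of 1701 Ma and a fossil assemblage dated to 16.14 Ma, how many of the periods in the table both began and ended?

16

1701 Ma sits inside the Statherian (1800–1600) and 16.14 Ma inside the Neogene (23.03–2.58); neither of those is wholly between the two dates.
The listed periods lying completely between them are Calymmian, Ectasian, Stenian, Tonian, Cryogenian, Ediacaran, Cambrian, Ordovician, Silurian, Devonian, Carboniferous, Permian, Triassic, Jurassic, Cretaceous, Paleogene — 16 in all.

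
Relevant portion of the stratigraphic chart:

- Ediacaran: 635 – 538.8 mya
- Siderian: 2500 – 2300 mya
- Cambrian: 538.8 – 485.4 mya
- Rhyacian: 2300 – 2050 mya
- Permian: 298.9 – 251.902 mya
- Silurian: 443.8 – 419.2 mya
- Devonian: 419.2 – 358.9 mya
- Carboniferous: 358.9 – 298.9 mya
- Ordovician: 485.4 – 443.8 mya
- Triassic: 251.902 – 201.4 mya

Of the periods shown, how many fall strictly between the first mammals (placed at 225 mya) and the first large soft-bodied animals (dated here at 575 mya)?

6

575 Ma sits inside the Ediacaran (635–538.8) and 225 Ma inside the Triassic (251.902–201.4); neither of those is wholly between the two dates.
The listed periods lying completely between them are Cambrian, Ordovician, Silurian, Devonian, Carboniferous, Permian — 6 in all.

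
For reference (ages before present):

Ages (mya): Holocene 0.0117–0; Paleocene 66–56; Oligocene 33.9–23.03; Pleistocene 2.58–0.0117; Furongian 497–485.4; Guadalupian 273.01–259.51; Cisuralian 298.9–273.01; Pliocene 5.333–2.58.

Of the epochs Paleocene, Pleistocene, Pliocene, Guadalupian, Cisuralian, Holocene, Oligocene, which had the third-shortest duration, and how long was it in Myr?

Pliocene, 2.753 million years

Durations: Paleocene 10; Pleistocene 2.5683; Pliocene 2.753; Guadalupian 13.5; Cisuralian 25.89; Holocene 0.0117; Oligocene 10.87 Myr.
Sorted shortest-first: Holocene (0.0117), Pleistocene (2.5683), Pliocene (2.753), Paleocene (10), Oligocene (10.87), Guadalupian (13.5), Cisuralian (25.89).
The third shortest is Pliocene at 2.753 Myr.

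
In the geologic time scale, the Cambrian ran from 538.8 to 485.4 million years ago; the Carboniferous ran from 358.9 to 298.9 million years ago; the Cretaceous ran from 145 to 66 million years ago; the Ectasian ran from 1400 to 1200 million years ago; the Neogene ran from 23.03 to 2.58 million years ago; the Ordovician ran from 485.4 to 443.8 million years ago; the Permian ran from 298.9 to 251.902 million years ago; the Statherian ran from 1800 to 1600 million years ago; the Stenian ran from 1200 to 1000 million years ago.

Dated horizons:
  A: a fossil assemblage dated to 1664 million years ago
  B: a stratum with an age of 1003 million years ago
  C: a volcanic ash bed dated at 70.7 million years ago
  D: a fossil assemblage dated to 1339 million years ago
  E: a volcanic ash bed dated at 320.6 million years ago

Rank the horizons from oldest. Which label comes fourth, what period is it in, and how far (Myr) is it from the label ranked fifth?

E, in the Carboniferous; 249.9 million years to C

Sorted oldest-first by Ma: A (1664), D (1339), B (1003), E (320.6), C (70.7).
The fourth oldest is E at 320.6 Ma, which lies in 358.9–298.9 Ma: the Carboniferous.
The fifth oldest is C at 70.7 Ma; separation = |320.6 − 70.7| = 249.9 Myr.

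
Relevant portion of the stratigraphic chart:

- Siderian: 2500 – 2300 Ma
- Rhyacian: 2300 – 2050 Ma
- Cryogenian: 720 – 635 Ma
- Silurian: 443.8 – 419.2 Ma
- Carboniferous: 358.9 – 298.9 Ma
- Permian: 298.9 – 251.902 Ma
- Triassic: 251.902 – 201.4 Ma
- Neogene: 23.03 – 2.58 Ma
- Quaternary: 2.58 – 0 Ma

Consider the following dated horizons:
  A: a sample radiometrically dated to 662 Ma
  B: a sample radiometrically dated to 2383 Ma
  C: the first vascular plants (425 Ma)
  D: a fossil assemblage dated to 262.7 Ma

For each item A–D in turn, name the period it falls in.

A: 662 Ma lies in 720–635 Ma, so Cryogenian.
B: 2383 Ma lies in 2500–2300 Ma, so Siderian.
C: 425 Ma lies in 443.8–419.2 Ma, so Silurian.
D: 262.7 Ma lies in 298.9–251.902 Ma, so Permian.

A — Cryogenian; B — Siderian; C — Silurian; D — Permian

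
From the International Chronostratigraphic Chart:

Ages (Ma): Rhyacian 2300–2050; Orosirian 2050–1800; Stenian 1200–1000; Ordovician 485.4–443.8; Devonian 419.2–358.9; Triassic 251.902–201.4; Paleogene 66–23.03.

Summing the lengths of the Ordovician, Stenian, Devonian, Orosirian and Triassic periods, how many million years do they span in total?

602.402 million years

Duration is start − end for each: (485.4 − 443.8) + (1200 − 1000) + (419.2 − 358.9) + (2050 − 1800) + (251.902 − 201.4).
That is 41.6 + 200 + 60.3 + 250 + 50.502, which totals 602.402 million years.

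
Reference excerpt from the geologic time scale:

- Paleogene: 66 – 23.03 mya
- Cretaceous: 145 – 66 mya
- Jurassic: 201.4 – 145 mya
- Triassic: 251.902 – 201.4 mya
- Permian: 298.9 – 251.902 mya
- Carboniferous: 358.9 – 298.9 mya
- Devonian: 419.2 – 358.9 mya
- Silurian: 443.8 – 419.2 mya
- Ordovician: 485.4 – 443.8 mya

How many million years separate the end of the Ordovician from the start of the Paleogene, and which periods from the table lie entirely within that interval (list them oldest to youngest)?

The Ordovician closes at 443.8 Ma and the Paleogene opens at 66 Ma, so the interval is 443.8 − 66 = 377.8 Myr.
A period fits inside if it starts at or after 443.8 Ma and ends at or before 66 Ma; oldest first that gives Silurian, Devonian, Carboniferous, Permian, Triassic, Jurassic, Cretaceous.

377.8 million years; Silurian, Devonian, Carboniferous, Permian, Triassic, Jurassic, Cretaceous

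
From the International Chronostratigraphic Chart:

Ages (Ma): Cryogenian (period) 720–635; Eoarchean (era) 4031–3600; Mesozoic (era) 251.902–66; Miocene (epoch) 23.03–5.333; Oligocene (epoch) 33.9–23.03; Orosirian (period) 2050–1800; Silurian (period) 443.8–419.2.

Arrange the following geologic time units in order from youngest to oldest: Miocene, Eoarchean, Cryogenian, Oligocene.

Miocene, Oligocene, Cryogenian, Eoarchean

Read off each span (Ma): Miocene 23.03–5.333; Eoarchean 4031–3600; Cryogenian 720–635; Oligocene 33.9–23.03.
Larger Ma is older, so oldest→youngest is Eoarchean, Cryogenian, Oligocene, Miocene; reverse it for youngest→oldest.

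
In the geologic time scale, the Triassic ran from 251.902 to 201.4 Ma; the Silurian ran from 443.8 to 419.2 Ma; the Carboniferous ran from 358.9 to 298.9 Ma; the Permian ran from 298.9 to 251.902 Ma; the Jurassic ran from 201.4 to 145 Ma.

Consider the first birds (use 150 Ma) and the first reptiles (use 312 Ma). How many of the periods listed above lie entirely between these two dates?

312 Ma sits inside the Carboniferous (358.9–298.9) and 150 Ma inside the Jurassic (201.4–145); neither of those is wholly between the two dates.
The listed periods lying completely between them are Permian, Triassic — 2 in all.

2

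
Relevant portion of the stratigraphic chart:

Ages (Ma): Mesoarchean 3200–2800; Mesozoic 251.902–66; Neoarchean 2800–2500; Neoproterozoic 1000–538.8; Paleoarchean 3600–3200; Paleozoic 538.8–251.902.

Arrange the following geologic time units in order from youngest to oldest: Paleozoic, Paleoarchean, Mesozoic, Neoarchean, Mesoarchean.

Mesozoic, Paleozoic, Neoarchean, Mesoarchean, Paleoarchean

The oldest of these is Paleoarchean (starts 3600 Ma) and the youngest is Mesozoic (ends 66 Ma).
In between, by decreasing start age: Mesoarchean (3200), Neoarchean (2800), Paleozoic (538.8).
Listing youngest first means reversing that sequence.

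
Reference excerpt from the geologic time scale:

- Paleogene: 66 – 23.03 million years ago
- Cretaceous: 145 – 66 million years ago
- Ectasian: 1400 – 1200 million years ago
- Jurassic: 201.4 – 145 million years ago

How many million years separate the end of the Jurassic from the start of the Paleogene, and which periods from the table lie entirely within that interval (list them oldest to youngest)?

79 million years; Cretaceous

End of Jurassic = 145 Ma; start of Paleogene = 66 Ma.
Gap = 145 − 66 = 79 Myr.
Periods wholly inside 145–66 Ma: Cretaceous (145–66).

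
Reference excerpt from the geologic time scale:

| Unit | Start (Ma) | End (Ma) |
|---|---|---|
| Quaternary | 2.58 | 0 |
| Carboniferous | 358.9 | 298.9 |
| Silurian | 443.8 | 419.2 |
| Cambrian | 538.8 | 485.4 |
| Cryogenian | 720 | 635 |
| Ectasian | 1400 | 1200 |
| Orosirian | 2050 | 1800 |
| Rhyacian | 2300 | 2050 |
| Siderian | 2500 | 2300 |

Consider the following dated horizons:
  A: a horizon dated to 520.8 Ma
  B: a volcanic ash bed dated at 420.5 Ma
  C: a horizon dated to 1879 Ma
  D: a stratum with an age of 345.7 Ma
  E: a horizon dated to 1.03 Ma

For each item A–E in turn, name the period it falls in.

A — Cambrian; B — Silurian; C — Orosirian; D — Carboniferous; E — Quaternary

Match each age against the start–end ranges in the excerpt: A = 520.8 Ma → Cambrian (538.8–485.4); B = 420.5 Ma → Silurian (443.8–419.2); C = 1879 Ma → Orosirian (2050–1800); D = 345.7 Ma → Carboniferous (358.9–298.9); E = 1.03 Ma → Quaternary (2.58–0).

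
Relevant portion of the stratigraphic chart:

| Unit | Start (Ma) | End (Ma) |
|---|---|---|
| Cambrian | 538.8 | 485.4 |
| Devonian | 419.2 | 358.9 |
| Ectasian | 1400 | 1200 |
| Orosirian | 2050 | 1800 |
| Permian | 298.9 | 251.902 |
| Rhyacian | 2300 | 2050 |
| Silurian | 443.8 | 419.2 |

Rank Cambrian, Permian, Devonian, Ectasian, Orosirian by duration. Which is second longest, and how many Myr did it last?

Start − end for each: Cambrian 538.8 − 485.4 = 53.4; Permian 298.9 − 251.902 = 46.998; Devonian 419.2 − 358.9 = 60.3; Ectasian 1400 − 1200 = 200; Orosirian 2050 − 1800 = 250.
Ranking these from longest: Orosirian > Ectasian > Devonian > Cambrian > Permian.
Position 2 in that ranking is Ectasian, which lasted 200 Myr.

Ectasian, 200 million years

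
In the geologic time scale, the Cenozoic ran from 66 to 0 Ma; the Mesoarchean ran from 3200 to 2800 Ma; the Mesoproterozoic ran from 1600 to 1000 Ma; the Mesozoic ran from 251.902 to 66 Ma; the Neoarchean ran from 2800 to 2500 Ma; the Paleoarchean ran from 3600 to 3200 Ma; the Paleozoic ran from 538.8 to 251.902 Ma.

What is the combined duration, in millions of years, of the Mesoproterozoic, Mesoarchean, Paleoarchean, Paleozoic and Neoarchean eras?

1986.898 million years

Duration is start − end for each: (1600 − 1000) + (3200 − 2800) + (3600 − 3200) + (538.8 − 251.902) + (2800 − 2500).
That is 600 + 400 + 400 + 286.898 + 300, which totals 1986.898 million years.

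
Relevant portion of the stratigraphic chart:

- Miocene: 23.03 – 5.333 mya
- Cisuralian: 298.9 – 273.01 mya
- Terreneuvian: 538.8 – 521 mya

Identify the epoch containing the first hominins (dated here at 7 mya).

Miocene

7 Ma lies between 23.03 and 5.333 Ma, so it falls in the Miocene.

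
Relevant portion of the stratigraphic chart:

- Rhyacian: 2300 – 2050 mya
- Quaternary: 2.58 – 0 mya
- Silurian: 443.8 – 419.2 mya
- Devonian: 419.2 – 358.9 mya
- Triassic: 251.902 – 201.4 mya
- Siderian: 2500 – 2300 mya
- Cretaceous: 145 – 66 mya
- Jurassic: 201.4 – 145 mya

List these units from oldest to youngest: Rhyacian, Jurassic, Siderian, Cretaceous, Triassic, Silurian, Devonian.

Siderian, Rhyacian, Silurian, Devonian, Triassic, Jurassic, Cretaceous

Sorting by start age (descending Ma, since larger Ma = older): Siderian start 2500, Rhyacian start 2300, Silurian start 443.8, Devonian start 419.2, Triassic start 251.902, Jurassic start 201.4, Cretaceous start 145.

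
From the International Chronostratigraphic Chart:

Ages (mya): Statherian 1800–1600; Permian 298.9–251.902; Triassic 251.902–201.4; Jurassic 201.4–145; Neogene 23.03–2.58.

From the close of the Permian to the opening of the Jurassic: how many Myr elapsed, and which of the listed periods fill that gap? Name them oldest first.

End of Permian = 251.902 Ma; start of Jurassic = 201.4 Ma.
Gap = 251.902 − 201.4 = 50.502 Myr.
Periods wholly inside 251.902–201.4 Ma: Triassic (251.902–201.4).

50.502 million years; Triassic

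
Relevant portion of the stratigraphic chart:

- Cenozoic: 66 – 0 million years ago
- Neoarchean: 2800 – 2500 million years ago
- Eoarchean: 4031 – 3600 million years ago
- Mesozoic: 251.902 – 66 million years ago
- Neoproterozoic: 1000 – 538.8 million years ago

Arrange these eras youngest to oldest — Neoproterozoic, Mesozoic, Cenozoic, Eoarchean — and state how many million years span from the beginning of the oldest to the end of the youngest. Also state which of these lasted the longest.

Cenozoic → Mesozoic → Neoproterozoic → Eoarchean; total span 4031 Myr; longest is Neoproterozoic

Start ages (Ma): Eoarchean 4031, Neoproterozoic 1000, Mesozoic 251.902, Cenozoic 66.
Ordered youngest to oldest: Cenozoic, Mesozoic, Neoproterozoic, Eoarchean.
Span = 4031 − 0 = 4031 Myr.
Durations: Eoarchean 431, Neoproterozoic 461.2, Cenozoic 66, Mesozoic 185.902 → longest is Neoproterozoic (461.2 Myr).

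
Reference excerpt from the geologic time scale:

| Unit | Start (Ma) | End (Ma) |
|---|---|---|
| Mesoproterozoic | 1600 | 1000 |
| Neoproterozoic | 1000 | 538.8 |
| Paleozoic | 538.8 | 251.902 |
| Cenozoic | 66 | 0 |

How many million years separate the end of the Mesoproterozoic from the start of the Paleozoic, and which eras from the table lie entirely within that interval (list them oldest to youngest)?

461.2 million years; Neoproterozoic

End of Mesoproterozoic = 1000 Ma; start of Paleozoic = 538.8 Ma.
Gap = 1000 − 538.8 = 461.2 Myr.
Eras wholly inside 1000–538.8 Ma: Neoproterozoic (1000–538.8).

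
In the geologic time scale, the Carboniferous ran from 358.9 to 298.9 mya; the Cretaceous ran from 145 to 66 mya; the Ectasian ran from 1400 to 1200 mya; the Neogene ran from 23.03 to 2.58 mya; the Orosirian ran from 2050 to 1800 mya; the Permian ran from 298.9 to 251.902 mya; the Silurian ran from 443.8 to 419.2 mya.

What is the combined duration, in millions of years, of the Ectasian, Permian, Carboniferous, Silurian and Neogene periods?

352.048 million years

Each duration: Ectasian = 200; Permian = 46.998; Carboniferous = 60; Silurian = 24.6; Neogene = 20.45.
Sum: 200 + 46.998 + 60 + 24.6 + 20.45 = 352.048 Myr.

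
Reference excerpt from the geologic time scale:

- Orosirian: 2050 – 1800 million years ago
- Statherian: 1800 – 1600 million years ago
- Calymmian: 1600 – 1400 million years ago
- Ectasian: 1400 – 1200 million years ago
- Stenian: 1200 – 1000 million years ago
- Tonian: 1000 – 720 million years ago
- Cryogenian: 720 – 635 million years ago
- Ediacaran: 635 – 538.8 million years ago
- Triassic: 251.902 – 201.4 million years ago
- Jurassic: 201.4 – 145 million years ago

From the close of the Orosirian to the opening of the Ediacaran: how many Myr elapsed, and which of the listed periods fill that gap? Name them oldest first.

End of Orosirian = 1800 Ma; start of Ediacaran = 635 Ma.
Gap = 1800 − 635 = 1165 Myr.
Periods wholly inside 1800–635 Ma: Statherian (1800–1600), Calymmian (1600–1400), Ectasian (1400–1200), Stenian (1200–1000), Tonian (1000–720), Cryogenian (720–635).

1165 million years; Statherian, Calymmian, Ectasian, Stenian, Tonian, Cryogenian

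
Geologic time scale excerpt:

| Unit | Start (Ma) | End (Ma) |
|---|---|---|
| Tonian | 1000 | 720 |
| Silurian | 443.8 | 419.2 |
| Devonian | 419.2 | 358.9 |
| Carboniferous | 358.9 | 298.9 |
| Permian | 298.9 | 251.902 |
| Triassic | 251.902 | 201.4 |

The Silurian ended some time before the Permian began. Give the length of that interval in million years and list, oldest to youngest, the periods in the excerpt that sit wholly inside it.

The Silurian closes at 419.2 Ma and the Permian opens at 298.9 Ma, so the interval is 419.2 − 298.9 = 120.3 Myr.
A period fits inside if it starts at or after 419.2 Ma and ends at or before 298.9 Ma; oldest first that gives Devonian, Carboniferous.

120.3 million years; Devonian, Carboniferous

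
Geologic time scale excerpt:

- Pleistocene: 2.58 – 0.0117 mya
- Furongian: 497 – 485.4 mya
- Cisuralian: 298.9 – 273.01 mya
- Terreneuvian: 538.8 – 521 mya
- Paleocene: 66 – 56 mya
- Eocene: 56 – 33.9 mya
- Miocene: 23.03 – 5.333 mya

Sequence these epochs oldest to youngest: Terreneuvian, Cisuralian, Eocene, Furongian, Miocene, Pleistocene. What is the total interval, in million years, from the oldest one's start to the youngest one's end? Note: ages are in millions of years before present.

From the excerpt: Terreneuvian 538.8–521; Cisuralian 298.9–273.01; Eocene 56–33.9; Furongian 497–485.4; Miocene 23.03–5.333; Pleistocene 2.58–0.0117 (Ma).
Larger Ma is earlier, so the oldest is Terreneuvian and the youngest is Pleistocene; oldest to youngest: Terreneuvian, Furongian, Cisuralian, Eocene, Miocene, Pleistocene.
Oldest start 538.8 minus youngest end 0.0117 gives 538.7883 Myr overall.

Terreneuvian → Furongian → Cisuralian → Eocene → Miocene → Pleistocene; total span 538.7883 Myr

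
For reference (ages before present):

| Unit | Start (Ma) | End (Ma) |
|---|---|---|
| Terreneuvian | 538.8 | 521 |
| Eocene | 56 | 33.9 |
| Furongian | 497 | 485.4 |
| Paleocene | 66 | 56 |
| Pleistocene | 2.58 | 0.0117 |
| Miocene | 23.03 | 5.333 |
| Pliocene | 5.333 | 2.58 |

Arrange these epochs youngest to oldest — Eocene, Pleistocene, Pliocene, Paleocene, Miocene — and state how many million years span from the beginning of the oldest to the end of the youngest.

Start ages (Ma): Paleocene 66, Eocene 56, Miocene 23.03, Pliocene 5.333, Pleistocene 2.58.
Ordered youngest to oldest: Pleistocene, Pliocene, Miocene, Eocene, Paleocene.
Span = 66 − 0.0117 = 65.9883 Myr.

Pleistocene, Pliocene, Miocene, Eocene, Paleocene; total span 65.9883 Myr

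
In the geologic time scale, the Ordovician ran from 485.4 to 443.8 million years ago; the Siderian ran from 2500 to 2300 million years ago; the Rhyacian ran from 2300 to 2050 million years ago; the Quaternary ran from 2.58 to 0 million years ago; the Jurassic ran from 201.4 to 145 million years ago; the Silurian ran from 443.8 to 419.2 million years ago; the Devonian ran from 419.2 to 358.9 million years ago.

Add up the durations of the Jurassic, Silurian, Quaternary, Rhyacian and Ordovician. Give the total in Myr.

375.18 million years

Each duration: Jurassic = 56.4; Silurian = 24.6; Quaternary = 2.58; Rhyacian = 250; Ordovician = 41.6.
Sum: 56.4 + 24.6 + 2.58 + 250 + 41.6 = 375.18 Myr.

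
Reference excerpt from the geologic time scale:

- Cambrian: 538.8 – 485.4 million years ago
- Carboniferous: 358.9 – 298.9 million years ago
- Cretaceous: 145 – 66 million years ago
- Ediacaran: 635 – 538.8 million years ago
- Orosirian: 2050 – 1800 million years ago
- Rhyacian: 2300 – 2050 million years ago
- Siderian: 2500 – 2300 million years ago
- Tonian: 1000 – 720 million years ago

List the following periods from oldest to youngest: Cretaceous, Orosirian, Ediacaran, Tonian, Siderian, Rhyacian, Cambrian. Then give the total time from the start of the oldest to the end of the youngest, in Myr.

From the excerpt: Cretaceous 145–66; Orosirian 2050–1800; Ediacaran 635–538.8; Tonian 1000–720; Siderian 2500–2300; Rhyacian 2300–2050; Cambrian 538.8–485.4 (Ma).
Larger Ma is earlier, so the oldest is Siderian and the youngest is Cretaceous; oldest to youngest: Siderian, Rhyacian, Orosirian, Tonian, Ediacaran, Cambrian, Cretaceous.
Oldest start 2500 minus youngest end 66 gives 2434 Myr overall.

Siderian → Rhyacian → Orosirian → Tonian → Ediacaran → Cambrian → Cretaceous; total span 2434 Myr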